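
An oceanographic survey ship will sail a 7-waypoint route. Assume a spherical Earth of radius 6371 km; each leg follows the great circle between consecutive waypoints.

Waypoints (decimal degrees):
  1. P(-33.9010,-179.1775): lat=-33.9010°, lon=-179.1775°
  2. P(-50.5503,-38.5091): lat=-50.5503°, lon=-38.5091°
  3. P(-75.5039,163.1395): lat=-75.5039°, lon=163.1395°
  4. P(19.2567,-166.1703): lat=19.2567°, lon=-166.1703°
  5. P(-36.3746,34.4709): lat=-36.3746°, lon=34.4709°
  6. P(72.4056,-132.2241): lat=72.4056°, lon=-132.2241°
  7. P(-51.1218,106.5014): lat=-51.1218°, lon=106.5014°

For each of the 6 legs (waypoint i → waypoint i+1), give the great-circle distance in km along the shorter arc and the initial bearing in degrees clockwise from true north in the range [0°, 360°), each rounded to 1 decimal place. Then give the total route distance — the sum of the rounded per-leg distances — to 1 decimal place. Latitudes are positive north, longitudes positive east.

Leg 1: dist=9862.5 km, bearing=156.2°
Leg 2: dist=5909.6 km, bearing=186.6°
Leg 3: dist=10748.8 km, bearing=29.0°
Leg 4: dist=17244.3 km, bearing=222.3°
Leg 5: dist=15938.4 km, bearing=353.3°
Leg 6: dist=16367.8 km, bearing=278.0°
Total: 76071.4 km

Leg 1: φ1=-0.5916841, φ2=-0.8822692, Δφ=-0.2905851, Δλ=2.4551267 rad; a=sin²(Δφ/2)+cosφ1·cosφ2·sin²(Δλ/2)=0.4886172072; c=2·atan2(√a, √(1-a))=1.548028774; dist=6371·c=9862.491 ≈ 9862.5 km; running total=9862.5 km
Leg 1 bearing: y=sinΔλ·cosφ2=0.40272169, x=cosφ1·sinφ2-sinφ1·cosφ2·cosΔλ=-0.91503933; θ=atan2(y, x)=156.2450° ≈ 156.2°
Leg 2: φ1=-0.8822692, φ2=-1.3177917, Δφ=-0.4355225, Δλ=3.5194320 rad; a=sin²(Δφ/2)+cosφ1·cosφ2·sin²(Δλ/2)=0.2001154793; c=2·atan2(√a, √(1-a))=0.927583885; dist=6371·c=5909.637 ≈ 5909.6 km; running total=15772.1 km
Leg 2 bearing: y=sinΔλ·cosφ2=-0.09234415, x=cosφ1·sinφ2-sinφ1·cosφ2·cosΔλ=-0.79482681; θ=atan2(y, x)=-173.3730° <0 so +360° → 186.6270° ≈ 186.6°
Leg 3: φ1=-1.3177917, φ2=0.3360928, Δφ=1.6538845, Δλ=-5.7475403 rad; a=sin²(Δφ/2)+cosφ1·cosφ2·sin²(Δλ/2)=0.5580450664; c=2·atan2(√a, √(1-a))=1.687148810; dist=6371·c=10748.825 ≈ 10748.8 km; running total=26520.9 km
Leg 3 bearing: y=sinΔλ·cosφ2=0.48183943, x=cosφ1·sinφ2-sinφ1·cosφ2·cosΔλ=0.86853546; θ=atan2(y, x)=29.0203° ≈ 29.0°
Leg 4: φ1=0.3360928, φ2=-0.6348565, Δφ=-0.9709494, Δλ=3.5018496 rad; a=sin²(Δφ/2)+cosφ1·cosφ2·sin²(Δλ/2)=0.9534534573; c=2·atan2(√a, √(1-a))=2.706680159; dist=6371·c=17244.259 ≈ 17244.3 km; running total=43765.2 km
Leg 4 bearing: y=sinΔλ·cosφ2=-0.28382957, x=cosφ1·sinφ2-sinφ1·cosφ2·cosΔλ=-0.31138501; θ=atan2(y, x)=-137.6506° <0 so +360° → 222.3494° ≈ 222.3°
Leg 5: φ1=-0.6348565, φ2=1.2637161, Δφ=1.8985727, Δλ=-2.9093766 rad; a=sin²(Δφ/2)+cosφ1·cosφ2·sin²(Δλ/2)=0.9010831182; c=2·atan2(√a, √(1-a))=2.501710679; dist=6371·c=15938.399 ≈ 15938.4 km; running total=59703.6 km
Leg 5 bearing: y=sinΔλ·cosφ2=-0.06956435, x=cosφ1·sinφ2-sinφ1·cosφ2·cosΔλ=0.59303468; θ=atan2(y, x)=-6.6904° <0 so +360° → 353.3096° ≈ 353.3°
Leg 6: φ1=1.2637161, φ2=-0.8922437, Δφ=-2.1559598, Δλ=4.1665460 rad; a=sin²(Δφ/2)+cosφ1·cosφ2·sin²(Δλ/2)=0.9202802657; c=2·atan2(√a, √(1-a))=2.569113450; dist=6371·c=16367.822 ≈ 16367.8 km; running total=76071.4 km
Leg 6 bearing: y=sinΔλ·cosφ2=-0.53646060, x=cosφ1·sinφ2-sinφ1·cosφ2·cosΔλ=0.07528622; θ=atan2(y, x)=-82.0114° <0 so +360° → 277.9886° ≈ 278.0°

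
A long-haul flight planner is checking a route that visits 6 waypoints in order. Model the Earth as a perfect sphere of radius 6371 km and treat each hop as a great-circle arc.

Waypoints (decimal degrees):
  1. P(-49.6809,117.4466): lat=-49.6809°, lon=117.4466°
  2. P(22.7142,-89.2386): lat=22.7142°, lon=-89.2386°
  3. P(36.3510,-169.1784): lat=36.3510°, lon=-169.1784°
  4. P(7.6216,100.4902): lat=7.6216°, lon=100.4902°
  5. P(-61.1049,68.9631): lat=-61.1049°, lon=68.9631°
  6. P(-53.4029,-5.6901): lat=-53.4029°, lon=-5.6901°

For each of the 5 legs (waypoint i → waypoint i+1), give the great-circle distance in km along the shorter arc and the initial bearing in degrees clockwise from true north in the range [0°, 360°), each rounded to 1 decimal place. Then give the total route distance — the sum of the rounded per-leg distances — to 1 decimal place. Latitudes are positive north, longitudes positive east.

Leg 1: dist=16219.2 km, bearing=132.4°
Leg 2: dist=7670.5 km, bearing=301.8°
Leg 3: dist=9535.7 km, bearing=276.3°
Leg 4: dist=8118.9 km, bearing=195.3°
Leg 5: dist=4316.4 km, bearing=246.5°
Total: 45860.7 km

Leg 1: φ1=-0.8670953, φ2=0.3964376, Δφ=1.2635329, Δλ=-3.6073373 rad; a=sin²(Δφ/2)+cosφ1·cosφ2·sin²(Δλ/2)=0.9138485229; c=2·atan2(√a, √(1-a))=2.545787698; dist=6371·c=16219.213 ≈ 16219.2 km; running total=16219.2 km
Leg 1 bearing: y=sinΔλ·cosφ2=0.41425802, x=cosφ1·sinφ2-sinφ1·cosφ2·cosΔλ=-0.37856029; θ=atan2(y, x)=132.4219° ≈ 132.4°
Leg 2: φ1=0.3964376, φ2=0.6344446, Δφ=0.2380071, Δλ=-1.3952127 rad; a=sin²(Δφ/2)+cosφ1·cosφ2·sin²(Δλ/2)=0.3206740605; c=2·atan2(√a, √(1-a))=1.203973036; dist=6371·c=7670.512 ≈ 7670.5 km; running total=23889.7 km
Leg 2 bearing: y=sinΔλ·cosφ2=-0.79301777, x=cosφ1·sinφ2-sinφ1·cosφ2·cosΔλ=0.49243441; θ=atan2(y, x)=-58.1613° <0 so +360° → 301.8387° ≈ 301.8°
Leg 3: φ1=0.6344446, φ2=0.1330220, Δφ=-0.5014226, Δλ=4.7066050 rad; a=sin²(Δφ/2)+cosφ1·cosφ2·sin²(Δλ/2)=0.4630017093; c=2·atan2(√a, √(1-a))=1.496732050; dist=6371·c=9535.680 ≈ 9535.7 km; running total=33425.4 km
Leg 3 bearing: y=sinΔλ·cosφ2=-0.99114903, x=cosφ1·sinφ2-sinφ1·cosφ2·cosΔλ=0.11021844; θ=atan2(y, x)=-83.6546° <0 so +360° → 276.3454° ≈ 276.3°
Leg 4: φ1=0.1330220, φ2=-1.0664817, Δφ=-1.1995037, Δλ=-0.5502517 rad; a=sin²(Δφ/2)+cosφ1·cosφ2·sin²(Δλ/2)=0.3539372289; c=2·atan2(√a, √(1-a))=1.274347754; dist=6371·c=8118.870 ≈ 8118.9 km; running total=41544.3 km
Leg 4 bearing: y=sinΔλ·cosφ2=-0.25267007, x=cosφ1·sinφ2-sinφ1·cosφ2·cosΔλ=-0.92239932; θ=atan2(y, x)=-164.6809° <0 so +360° → 195.3191° ≈ 195.3°
Leg 5: φ1=-1.0664817, φ2=-0.9320564, Δφ=0.1344253, Δλ=-1.3029441 rad; a=sin²(Δφ/2)+cosφ1·cosφ2·sin²(Δλ/2)=0.1104292519; c=2·atan2(√a, √(1-a))=0.677501234; dist=6371·c=4316.360 ≈ 4316.4 km; running total=45860.7 km
Leg 5 bearing: y=sinΔλ·cosφ2=-0.57492524, x=cosφ1·sinφ2-sinφ1·cosφ2·cosΔλ=-0.24979891; θ=atan2(y, x)=-113.4844° <0 so +360° → 246.5156° ≈ 246.5°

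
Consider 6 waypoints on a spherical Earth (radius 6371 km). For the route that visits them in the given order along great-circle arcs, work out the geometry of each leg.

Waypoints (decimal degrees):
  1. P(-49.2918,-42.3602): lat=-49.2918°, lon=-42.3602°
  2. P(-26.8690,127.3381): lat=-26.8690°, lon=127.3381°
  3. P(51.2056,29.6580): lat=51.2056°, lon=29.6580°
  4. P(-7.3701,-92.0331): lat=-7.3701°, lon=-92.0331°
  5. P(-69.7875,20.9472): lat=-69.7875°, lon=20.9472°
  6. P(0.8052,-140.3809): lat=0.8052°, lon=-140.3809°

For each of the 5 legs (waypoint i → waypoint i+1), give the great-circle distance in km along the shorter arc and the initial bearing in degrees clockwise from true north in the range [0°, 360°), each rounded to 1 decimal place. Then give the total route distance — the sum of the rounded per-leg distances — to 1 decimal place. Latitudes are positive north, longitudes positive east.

Leg 1: φ1=-0.8603042, φ2=-0.4689525, Δφ=0.3913517, Δλ=2.9617941 rad; a=sin²(Δφ/2)+cosφ1·cosφ2·sin²(Δλ/2)=0.6149095567; c=2·atan2(√a, √(1-a))=1.802688144; dist=6371·c=11484.926 ≈ 11484.9 km; running total=11484.9 km
Leg 1 bearing: y=sinΔλ·cosφ2=0.15952516, x=cosφ1·sinφ2-sinφ1·cosφ2·cosΔλ=-0.96007026; θ=atan2(y, x)=170.5659° ≈ 170.6°
Leg 2: φ1=-0.4689525, φ2=0.8937063, Δφ=1.3626588, Δλ=-1.7048394 rad; a=sin²(Δφ/2)+cosφ1·cosφ2·sin²(Δλ/2)=0.7134710913; c=2·atan2(√a, √(1-a))=2.011904896; dist=6371·c=12817.846 ≈ 12817.8 km; running total=24302.7 km
Leg 2 bearing: y=sinΔλ·cosφ2=-0.62090748, x=cosφ1·sinφ2-sinφ1·cosφ2·cosΔλ=0.65741484; θ=atan2(y, x)=-43.3641° <0 so +360° → 316.6359° ≈ 316.6°
Leg 3: φ1=0.8937063, φ2=-0.1286325, Δφ=-1.0223388, Δλ=-2.1239104 rad; a=sin²(Δφ/2)+cosφ1·cosφ2·sin²(Δλ/2)=0.7132001300; c=2·atan2(√a, √(1-a))=2.011305693; dist=6371·c=12814.029 ≈ 12814.0 km; running total=37116.7 km
Leg 3 bearing: y=sinΔλ·cosφ2=-0.84386285, x=cosφ1·sinφ2-sinφ1·cosφ2·cosΔλ=0.32569665; θ=atan2(y, x)=-68.8954° <0 so +360° → 291.1046° ≈ 291.1°
Leg 4: φ1=-0.1286325, φ2=-1.2180217, Δφ=-1.0893891, Δλ=1.9718782 rad; a=sin²(Δφ/2)+cosφ1·cosφ2·sin²(Δλ/2)=0.5066982806; c=2·atan2(√a, √(1-a))=1.584193289; dist=6371·c=10092.895 ≈ 10092.9 km; running total=47209.6 km
Leg 4 bearing: y=sinΔλ·cosφ2=0.31808353, x=cosφ1·sinφ2-sinφ1·cosφ2·cosΔλ=-0.94796804; θ=atan2(y, x)=161.4512° ≈ 161.5°
Leg 5: φ1=-1.2180217, φ2=0.0140534, Δφ=1.2320750, Δλ=-2.8157065 rad; a=sin²(Δφ/2)+cosφ1·cosφ2·sin²(Δλ/2)=0.6702367082; c=2·atan2(√a, √(1-a))=1.918216677; dist=6371·c=12220.958 ≈ 12221.0 km; running total=59430.6 km
Leg 5 bearing: y=sinΔλ·cosφ2=-0.32011679, x=cosφ1·sinφ2-sinφ1·cosφ2·cosΔλ=-0.88408319; θ=atan2(y, x)=-160.0952° <0 so +360° → 199.9048° ≈ 199.9°

Leg 1: dist=11484.9 km, bearing=170.6°
Leg 2: dist=12817.8 km, bearing=316.6°
Leg 3: dist=12814.0 km, bearing=291.1°
Leg 4: dist=10092.9 km, bearing=161.5°
Leg 5: dist=12221.0 km, bearing=199.9°
Total: 59430.6 km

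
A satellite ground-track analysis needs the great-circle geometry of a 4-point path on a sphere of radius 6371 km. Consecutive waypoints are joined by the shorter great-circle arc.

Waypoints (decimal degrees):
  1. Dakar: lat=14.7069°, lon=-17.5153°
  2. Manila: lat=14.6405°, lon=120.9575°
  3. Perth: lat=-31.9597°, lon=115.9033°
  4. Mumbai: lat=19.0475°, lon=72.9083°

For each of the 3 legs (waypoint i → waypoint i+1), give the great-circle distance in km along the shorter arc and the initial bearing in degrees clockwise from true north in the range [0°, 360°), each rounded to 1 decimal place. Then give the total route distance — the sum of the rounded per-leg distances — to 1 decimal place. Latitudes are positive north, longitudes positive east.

Leg 1: dist=14402.7 km, bearing=56.3°
Leg 2: dist=5209.6 km, bearing=185.9°
Leg 3: dist=7289.3 km, bearing=314.9°
Total: 26901.6 km

Leg 1: φ1=0.2566838, φ2=0.2555249, Δφ=-0.0011589, Δλ=2.4168063 rad; a=sin²(Δφ/2)+cosφ1·cosφ2·sin²(Δλ/2)=0.8182172278; c=2·atan2(√a, √(1-a))=2.260663138; dist=6371·c=14402.685 ≈ 14402.7 km; running total=14402.7 km
Leg 1 bearing: y=sinΔλ·cosφ2=0.64144921, x=cosφ1·sinφ2-sinφ1·cosφ2·cosΔλ=0.42836211; θ=atan2(y, x)=56.2649° ≈ 56.3°
Leg 2: φ1=0.2555249, φ2=-0.5578020, Δφ=-0.8133269, Δλ=-0.0882124 rad; a=sin²(Δφ/2)+cosφ1·cosφ2·sin²(Δλ/2)=0.1580533696; c=2·atan2(√a, √(1-a))=0.817710658; dist=6371·c=5209.635 ≈ 5209.6 km; running total=19612.3 km
Leg 2 bearing: y=sinΔλ·cosφ2=-0.07474422, x=cosφ1·sinφ2-sinφ1·cosφ2·cosΔλ=-0.72574328; θ=atan2(y, x)=-174.1198° <0 so +360° → 185.8802° ≈ 185.9°
Leg 3: φ1=-0.5578020, φ2=0.3324416, Δφ=0.8902436, Δλ=-0.7504043 rad; a=sin²(Δφ/2)+cosφ1·cosφ2·sin²(Δλ/2)=0.2930876644; c=2·atan2(√a, √(1-a))=1.144144968; dist=6371·c=7289.348 ≈ 7289.3 km; running total=26901.6 km
Leg 3 bearing: y=sinΔλ·cosφ2=-0.64459749, x=cosφ1·sinφ2-sinφ1·cosφ2·cosΔλ=0.64283996; θ=atan2(y, x)=-45.0782° <0 so +360° → 314.9218° ≈ 314.9°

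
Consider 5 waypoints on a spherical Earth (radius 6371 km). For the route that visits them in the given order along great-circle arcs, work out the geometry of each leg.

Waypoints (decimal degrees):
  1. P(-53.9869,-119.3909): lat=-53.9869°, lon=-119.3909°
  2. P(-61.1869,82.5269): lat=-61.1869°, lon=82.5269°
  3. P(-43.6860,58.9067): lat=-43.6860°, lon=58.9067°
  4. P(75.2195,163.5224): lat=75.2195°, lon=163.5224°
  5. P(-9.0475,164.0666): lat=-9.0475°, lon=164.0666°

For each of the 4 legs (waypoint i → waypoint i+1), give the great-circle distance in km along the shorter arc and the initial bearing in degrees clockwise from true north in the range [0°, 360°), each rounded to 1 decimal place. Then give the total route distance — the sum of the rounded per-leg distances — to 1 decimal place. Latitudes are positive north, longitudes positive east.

Leg 1: dist=7063.4 km, bearing=191.6°
Leg 2: dist=2491.3 km, bearing=310.5°
Leg 3: dist=15077.4 km, bearing=20.7°
Leg 4: dist=9370.1 km, bearing=179.5°
Total: 34002.2 km

Leg 1: φ1=-0.9422492, φ2=-1.0679129, Δφ=-0.1256637, Δλ=3.5241304 rad; a=sin²(Δφ/2)+cosφ1·cosφ2·sin²(Δλ/2)=0.2770761435; c=2·atan2(√a, √(1-a))=1.108675239; dist=6371·c=7063.370 ≈ 7063.4 km; running total=7063.4 km
Leg 1 bearing: y=sinΔλ·cosφ2=-0.17990188, x=cosφ1·sinφ2-sinφ1·cosφ2·cosΔλ=-0.87684385; θ=atan2(y, x)=-168.4055° <0 so +360° → 191.5945° ≈ 191.6°
Leg 2: φ1=-1.0679129, φ2=-0.7624645, Δφ=0.3054483, Δλ=-0.4122503 rad; a=sin²(Δφ/2)+cosφ1·cosφ2·sin²(Δλ/2)=0.0377430507; c=2·atan2(√a, √(1-a))=0.391038072; dist=6371·c=2491.304 ≈ 2491.3 km; running total=9554.7 km
Leg 2 bearing: y=sinΔλ·cosφ2=-0.28974038, x=cosφ1·sinφ2-sinφ1·cosφ2·cosΔλ=0.24763797; θ=atan2(y, x)=-49.4798° <0 so +360° → 310.5202° ≈ 310.5°
Leg 3: φ1=-0.7624645, φ2=1.3128279, Δφ=2.0752925, Δλ=1.8258884 rad; a=sin²(Δφ/2)+cosφ1·cosφ2·sin²(Δλ/2)=0.8572010822; c=2·atan2(√a, √(1-a))=2.366565686; dist=6371·c=15077.390 ≈ 15077.4 km; running total=24632.1 km
Leg 3 bearing: y=sinΔλ·cosφ2=0.24686114, x=cosφ1·sinφ2-sinφ1·cosφ2·cosΔλ=0.65474356; θ=atan2(y, x)=20.6582° ≈ 20.7°
Leg 4: φ1=1.3128279, φ2=-0.1579087, Δφ=-1.4707366, Δλ=0.0094981 rad; a=sin²(Δφ/2)+cosφ1·cosφ2·sin²(Δλ/2)=0.4500592601; c=2·atan2(√a, √(1-a))=1.470748022; dist=6371·c=9370.136 ≈ 9370.1 km; running total=34002.2 km
Leg 4 bearing: y=sinΔλ·cosφ2=0.00937977, x=cosφ1·sinφ2-sinφ1·cosφ2·cosΔλ=-0.99495513; θ=atan2(y, x)=179.4599° ≈ 179.5°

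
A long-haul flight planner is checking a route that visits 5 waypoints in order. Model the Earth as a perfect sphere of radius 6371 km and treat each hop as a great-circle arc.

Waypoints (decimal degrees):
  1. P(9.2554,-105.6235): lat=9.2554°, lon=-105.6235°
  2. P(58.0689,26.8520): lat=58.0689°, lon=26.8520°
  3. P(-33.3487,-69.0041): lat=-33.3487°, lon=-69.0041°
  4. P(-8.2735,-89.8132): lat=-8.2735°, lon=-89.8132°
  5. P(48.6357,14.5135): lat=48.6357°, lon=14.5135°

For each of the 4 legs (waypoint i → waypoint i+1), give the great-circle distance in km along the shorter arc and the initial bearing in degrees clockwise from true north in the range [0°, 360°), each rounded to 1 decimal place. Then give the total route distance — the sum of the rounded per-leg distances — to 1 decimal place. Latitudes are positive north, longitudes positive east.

Leg 1: φ1=0.1615372, φ2=1.0134935, Δφ=0.8519563, Δλ=2.3121337 rad; a=sin²(Δφ/2)+cosφ1·cosφ2·sin²(Δλ/2)=0.6080019328; c=2·atan2(√a, √(1-a))=1.788516177; dist=6371·c=11394.637 ≈ 11394.6 km; running total=11394.6 km
Leg 1 bearing: y=sinΔλ·cosφ2=0.39009806, x=cosφ1·sinφ2-sinφ1·cosφ2·cosΔλ=0.89507868; θ=atan2(y, x)=23.5488° ≈ 23.5°
Leg 2: φ1=1.0134935, φ2=-0.5820446, Δφ=-1.5955381, Δλ=-1.6730046 rad; a=sin²(Δφ/2)+cosφ1·cosφ2·sin²(Δλ/2)=0.7558140728; c=2·atan2(√a, √(1-a))=2.107874990; dist=6371·c=13429.272 ≈ 13429.3 km; running total=24823.9 km
Leg 2 bearing: y=sinΔλ·cosφ2=-0.83098100, x=cosφ1·sinφ2-sinφ1·cosφ2·cosΔλ=-0.21841982; θ=atan2(y, x)=-104.7268° <0 so +360° → 255.2732° ≈ 255.3°
Leg 3: φ1=-0.5820446, φ2=-0.1443998, Δφ=0.4376448, Δλ=-0.3631873 rad; a=sin²(Δφ/2)+cosφ1·cosφ2·sin²(Δλ/2)=0.0740852187; c=2·atan2(√a, √(1-a))=0.551328151; dist=6371·c=3512.512 ≈ 3512.5 km; running total=28336.4 km
Leg 3 bearing: y=sinΔλ·cosφ2=-0.35155809, x=cosφ1·sinφ2-sinφ1·cosφ2·cosΔλ=0.38832113; θ=atan2(y, x)=-42.1554° <0 so +360° → 317.8446° ≈ 317.8°
Leg 4: φ1=-0.1443998, φ2=0.8488531, Δφ=0.9932529, Δλ=1.8208444 rad; a=sin²(Δφ/2)+cosφ1·cosφ2·sin²(Δλ/2)=0.6349117675; c=2·atan2(√a, √(1-a))=1.844006091; dist=6371·c=11748.163 ≈ 11748.2 km; running total=40084.6 km
Leg 4 bearing: y=sinΔλ·cosφ2=0.64029244, x=cosφ1·sinφ2-sinφ1·cosφ2·cosΔλ=0.71918068; θ=atan2(y, x)=41.6789° ≈ 41.7°

Leg 1: dist=11394.6 km, bearing=23.5°
Leg 2: dist=13429.3 km, bearing=255.3°
Leg 3: dist=3512.5 km, bearing=317.8°
Leg 4: dist=11748.2 km, bearing=41.7°
Total: 40084.6 km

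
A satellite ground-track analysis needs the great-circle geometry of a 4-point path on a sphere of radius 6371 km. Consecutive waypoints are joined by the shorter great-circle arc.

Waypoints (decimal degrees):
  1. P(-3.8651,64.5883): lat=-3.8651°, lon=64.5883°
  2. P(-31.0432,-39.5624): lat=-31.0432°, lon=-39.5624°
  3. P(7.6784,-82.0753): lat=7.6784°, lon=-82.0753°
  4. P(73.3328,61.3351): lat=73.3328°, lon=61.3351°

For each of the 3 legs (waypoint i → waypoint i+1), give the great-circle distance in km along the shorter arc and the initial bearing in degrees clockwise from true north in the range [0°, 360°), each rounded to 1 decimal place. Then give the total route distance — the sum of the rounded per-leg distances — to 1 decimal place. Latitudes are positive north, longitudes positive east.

Leg 1: dist=11123.2 km, bearing=237.5°
Leg 2: dist=6243.8 km, bearing=306.3°
Leg 3: dist=10647.2 km, bearing=9.9°
Total: 28014.2 km

Leg 1: φ1=-0.0674587, φ2=-0.5418061, Δφ=-0.4743473, Δλ=-1.8177726 rad; a=sin²(Δφ/2)+cosφ1·cosφ2·sin²(Δλ/2)=0.5871109774; c=2·atan2(√a, √(1-a))=1.745911910; dist=6371·c=11123.205 ≈ 11123.2 km; running total=11123.2 km
Leg 1 bearing: y=sinΔλ·cosφ2=-0.83078069, x=cosφ1·sinφ2-sinφ1·cosφ2·cosΔλ=-0.52863045; θ=atan2(y, x)=-122.4688° <0 so +360° → 237.5312° ≈ 237.5°
Leg 2: φ1=-0.5418061, φ2=0.1340134, Δφ=0.6758194, Δλ=-0.7419901 rad; a=sin²(Δφ/2)+cosφ1·cosφ2·sin²(Δλ/2)=0.2215057168; c=2·atan2(√a, √(1-a))=0.980040915; dist=6371·c=6243.841 ≈ 6243.8 km; running total=17367.0 km
Leg 2 bearing: y=sinΔλ·cosφ2=-0.66969711, x=cosφ1·sinφ2-sinφ1·cosφ2·cosΔλ=0.49119193; θ=atan2(y, x)=-53.7417° <0 so +360° → 306.2583° ≈ 306.3°
Leg 3: φ1=0.1340134, φ2=1.2798988, Δφ=1.1458854, Δλ=2.5029837 rad; a=sin²(Δφ/2)+cosφ1·cosφ2·sin²(Δλ/2)=0.5501124461; c=2·atan2(√a, √(1-a))=1.671189776; dist=6371·c=10647.150 ≈ 10647.2 km; running total=28014.2 km
Leg 3 bearing: y=sinΔλ·cosφ2=0.17096274, x=cosφ1·sinφ2-sinφ1·cosφ2·cosΔλ=0.98016668; θ=atan2(y, x)=9.8941° ≈ 9.9°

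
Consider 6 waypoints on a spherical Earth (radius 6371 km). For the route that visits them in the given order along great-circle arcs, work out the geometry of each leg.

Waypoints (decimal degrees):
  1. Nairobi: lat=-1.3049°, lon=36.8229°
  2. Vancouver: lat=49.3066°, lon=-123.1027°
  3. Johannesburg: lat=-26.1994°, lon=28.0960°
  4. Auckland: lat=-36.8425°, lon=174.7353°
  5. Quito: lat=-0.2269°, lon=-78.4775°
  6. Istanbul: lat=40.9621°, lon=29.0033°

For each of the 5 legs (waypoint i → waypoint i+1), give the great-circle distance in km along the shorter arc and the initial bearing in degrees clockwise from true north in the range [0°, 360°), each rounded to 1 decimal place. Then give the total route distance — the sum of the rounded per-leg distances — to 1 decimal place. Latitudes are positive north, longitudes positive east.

Leg 1: dist=14345.7 km, bearing=343.3°
Leg 2: dist=16449.1 km, bearing=54.5°
Leg 3: dist=12184.0 km, bearing=152.2°
Leg 4: dist=11478.0 km, bearing=100.4°
Leg 5: dist=11482.4 km, bearing=47.7°
Total: 65939.2 km

Leg 1: φ1=-0.0227748, φ2=0.8605625, Δφ=0.8833373, Δλ=-2.7912283 rad; a=sin²(Δφ/2)+cosφ1·cosφ2·sin²(Δλ/2)=0.8147538308; c=2·atan2(√a, √(1-a))=2.251715731; dist=6371·c=14345.681 ≈ 14345.7 km; running total=14345.7 km
Leg 1 bearing: y=sinΔλ·cosφ2=-0.22379632, x=cosφ1·sinφ2-sinφ1·cosφ2·cosΔλ=0.74406674; θ=atan2(y, x)=-16.7399° <0 so +360° → 343.2601° ≈ 343.3°
Leg 2: φ1=0.8605625, φ2=-0.4572658, Δφ=-1.3178283, Δλ=2.6389151 rad; a=sin²(Δφ/2)+cosφ1·cosφ2·sin²(Δλ/2)=0.9237010292; c=2·atan2(√a, √(1-a))=2.581869355; dist=6371·c=16449.090 ≈ 16449.1 km; running total=30794.8 km
Leg 2 bearing: y=sinΔλ·cosφ2=0.43227758, x=cosφ1·sinφ2-sinφ1·cosφ2·cosΔλ=0.30829506; θ=atan2(y, x)=54.5040° ≈ 54.5°
Leg 3: φ1=-0.4572658, φ2=-0.6430229, Δφ=-0.1857571, Δλ=2.5593386 rad; a=sin²(Δφ/2)+cosφ1·cosφ2·sin²(Δλ/2)=0.6675096791; c=2·atan2(√a, √(1-a))=1.912422102; dist=6371·c=12184.041 ≈ 12184.0 km; running total=42978.8 km
Leg 3 bearing: y=sinΔλ·cosφ2=0.44008410, x=cosφ1·sinφ2-sinφ1·cosφ2·cosΔλ=-0.83311945; θ=atan2(y, x)=152.1554° ≈ 152.2°
Leg 4: φ1=-0.6430229, φ2=-0.0039602, Δφ=0.6390628, Δλ=-4.4193971 rad; a=sin²(Δφ/2)+cosφ1·cosφ2·sin²(Δλ/2)=0.6143803967; c=2·atan2(√a, √(1-a))=1.801600857; dist=6371·c=11477.999 ≈ 11478.0 km; running total=54456.8 km
Leg 4 bearing: y=sinΔλ·cosφ2=0.95737654, x=cosφ1·sinφ2-sinφ1·cosφ2·cosΔλ=-0.17634814; θ=atan2(y, x)=100.4369° ≈ 100.4°
Leg 5: φ1=-0.0039602, φ2=0.7149235, Δφ=0.7188837, Δλ=1.8758938 rad; a=sin²(Δφ/2)+cosφ1·cosφ2·sin²(Δλ/2)=0.6147144870; c=2·atan2(√a, √(1-a))=1.802287294; dist=6371·c=11482.372 ≈ 11482.4 km; running total=65939.2 km
Leg 5 bearing: y=sinΔλ·cosφ2=0.72026910, x=cosφ1·sinφ2-sinφ1·cosφ2·cosΔλ=0.65465622; θ=atan2(y, x)=47.7321° ≈ 47.7°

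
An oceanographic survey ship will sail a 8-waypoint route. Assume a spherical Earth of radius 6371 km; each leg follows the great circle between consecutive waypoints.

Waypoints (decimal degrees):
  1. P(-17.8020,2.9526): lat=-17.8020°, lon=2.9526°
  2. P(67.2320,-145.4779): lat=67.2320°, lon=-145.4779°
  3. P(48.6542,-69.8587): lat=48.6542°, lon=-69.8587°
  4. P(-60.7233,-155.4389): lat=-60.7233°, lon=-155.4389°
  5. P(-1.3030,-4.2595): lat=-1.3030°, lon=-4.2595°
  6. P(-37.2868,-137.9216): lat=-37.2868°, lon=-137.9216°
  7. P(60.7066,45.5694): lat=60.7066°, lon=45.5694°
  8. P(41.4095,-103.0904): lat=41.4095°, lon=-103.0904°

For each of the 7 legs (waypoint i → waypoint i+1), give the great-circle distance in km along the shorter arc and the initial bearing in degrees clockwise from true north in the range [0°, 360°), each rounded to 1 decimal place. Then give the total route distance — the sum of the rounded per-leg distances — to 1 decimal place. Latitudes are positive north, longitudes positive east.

Leg 1: dist=14074.3 km, bearing=345.4°
Leg 2: dist=4549.0 km, bearing=77.7°
Leg 3: dist=14349.3 km, bearing=218.9°
Leg 4: dist=12688.6 km, bearing=148.1°
Leg 5: dist=13606.9 km, bearing=223.0°
Leg 6: dist=17399.4 km, bearing=355.7°
Leg 7: dist=8309.2 km, bearing=336.1°
Total: 84976.7 km

Leg 1: φ1=-0.3107035, φ2=1.1734198, Δφ=1.4841233, Δλ=-2.5906009 rad; a=sin²(Δφ/2)+cosφ1·cosφ2·sin²(Δλ/2)=0.7979225231; c=2·atan2(√a, √(1-a))=2.209113796; dist=6371·c=14074.264 ≈ 14074.3 km; running total=14074.3 km
Leg 1 bearing: y=sinΔλ·cosφ2=-0.20260740, x=cosφ1·sinφ2-sinφ1·cosφ2·cosΔλ=0.77712221; θ=atan2(y, x)=-14.6126° <0 so +360° → 345.3874° ≈ 345.4°
Leg 2: φ1=1.1734198, φ2=0.8491760, Δφ=-0.3242438, Δλ=1.3198040 rad; a=sin²(Δφ/2)+cosφ1·cosφ2·sin²(Δλ/2)=0.1221330238; c=2·atan2(√a, √(1-a))=0.714022186; dist=6371·c=4549.035 ≈ 4549.0 km; running total=18623.3 km
Leg 2 bearing: y=sinΔλ·cosφ2=0.63990298, x=cosφ1·sinφ2-sinφ1·cosφ2·cosΔλ=0.13924931; θ=atan2(y, x)=77.7233° ≈ 77.7°
Leg 3: φ1=0.8491760, φ2=-1.0598215, Δφ=-1.9089975, Δλ=-1.4936563 rad; a=sin²(Δφ/2)+cosφ1·cosφ2·sin²(Δλ/2)=0.8149739121; c=2·atan2(√a, √(1-a))=2.252282355; dist=6371·c=14349.291 ≈ 14349.3 km; running total=32972.6 km
Leg 3 bearing: y=sinΔλ·cosφ2=-0.48757349, x=cosφ1·sinφ2-sinφ1·cosφ2·cosΔλ=-0.60451454; θ=atan2(y, x)=-141.1120° <0 so +360° → 218.8880° ≈ 218.9°
Leg 4: φ1=-1.0598215, φ2=-0.0227416, Δφ=1.0370799, Δλ=2.6385783 rad; a=sin²(Δφ/2)+cosφ1·cosφ2·sin²(Δλ/2)=0.7042538421; c=2·atan2(√a, √(1-a))=1.991614832; dist=6371·c=12688.578 ≈ 12688.6 km; running total=45661.2 km
Leg 4 bearing: y=sinΔλ·cosφ2=0.48194406, x=cosφ1·sinφ2-sinφ1·cosφ2·cosΔλ=-0.77514605; θ=atan2(y, x)=148.1289° ≈ 148.1°
Leg 5: φ1=-0.0227416, φ2=-0.6507774, Δφ=-0.6280358, Δλ=-2.3328437 rad; a=sin²(Δφ/2)+cosφ1·cosφ2·sin²(Δλ/2)=0.7676883099; c=2·atan2(√a, √(1-a))=2.135749919; dist=6371·c=13606.863 ≈ 13606.9 km; running total=59268.1 km
Leg 5 bearing: y=sinΔλ·cosφ2=-0.57556558, x=cosφ1·sinφ2-sinφ1·cosφ2·cosΔλ=-0.61813925; θ=atan2(y, x)=-137.0426° <0 so +360° → 222.9574° ≈ 223.0°
Leg 6: φ1=-0.6507774, φ2=1.0595300, Δφ=1.7103075, Δλ=3.2025221 rad; a=sin²(Δφ/2)+cosφ1·cosφ2·sin²(Δλ/2)=0.9584474853; c=2·atan2(√a, √(1-a))=2.731026422; dist=6371·c=17399.369 ≈ 17399.4 km; running total=76667.5 km
Leg 6 bearing: y=sinΔλ·cosφ2=-0.02979324, x=cosφ1·sinφ2-sinφ1·cosφ2·cosΔλ=0.39801504; θ=atan2(y, x)=-4.2809° <0 so +360° → 355.7191° ≈ 355.7°
Leg 7: φ1=1.0595300, φ2=0.7227321, Δφ=-0.3367979, Δλ=-2.5946030 rad; a=sin²(Δφ/2)+cosφ1·cosφ2·sin²(Δλ/2)=0.3682823737; c=2·atan2(√a, √(1-a))=1.304214807; dist=6371·c=8309.153 ≈ 8309.2 km; running total=84976.7 km
Leg 7 bearing: y=sinΔλ·cosφ2=-0.39008960, x=cosφ1·sinφ2-sinφ1·cosφ2·cosΔλ=0.88228792; θ=atan2(y, x)=-23.8519° <0 so +360° → 336.1481° ≈ 336.1°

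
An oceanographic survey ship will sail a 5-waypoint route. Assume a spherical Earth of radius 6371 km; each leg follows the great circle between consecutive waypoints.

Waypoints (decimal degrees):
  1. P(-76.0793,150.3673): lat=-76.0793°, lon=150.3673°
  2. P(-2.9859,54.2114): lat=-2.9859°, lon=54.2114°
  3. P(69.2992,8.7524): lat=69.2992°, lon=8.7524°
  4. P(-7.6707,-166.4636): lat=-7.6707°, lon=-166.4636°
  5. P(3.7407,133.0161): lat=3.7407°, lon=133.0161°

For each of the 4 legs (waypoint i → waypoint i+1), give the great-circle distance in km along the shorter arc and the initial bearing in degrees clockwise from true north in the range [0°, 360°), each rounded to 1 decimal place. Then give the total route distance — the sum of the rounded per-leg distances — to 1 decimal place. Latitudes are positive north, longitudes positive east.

Leg 1: φ1=-1.3278343, φ2=-0.0521138, Δφ=1.2757205, Δλ=-1.6782371 rad; a=sin²(Δφ/2)+cosφ1·cosφ2·sin²(Δλ/2)=0.4876014681; c=2·atan2(√a, √(1-a))=1.545996721; dist=6371·c=9849.545 ≈ 9849.5 km; running total=9849.5 km
Leg 1 bearing: y=sinΔλ·cosφ2=-0.99288401, x=cosφ1·sinφ2-sinφ1·cosφ2·cosΔλ=-0.11647512; θ=atan2(y, x)=-96.6908° <0 so +360° → 263.3092° ≈ 263.3°
Leg 2: φ1=-0.0521138, φ2=1.2094992, Δφ=1.2616130, Δλ=-0.7934092 rad; a=sin²(Δφ/2)+cosφ1·cosφ2·sin²(Δλ/2)=0.4005602603; c=2·atan2(√a, √(1-a))=1.370581899; dist=6371·c=8731.977 ≈ 8732.0 km; running total=18581.5 km
Leg 2 bearing: y=sinΔλ·cosφ2=-0.25194805, x=cosφ1·sinφ2-sinφ1·cosφ2·cosΔλ=0.94708454; θ=atan2(y, x)=-14.8971° <0 so +360° → 345.1029° ≈ 345.1°
Leg 3: φ1=1.2094992, φ2=-0.1338790, Δφ=-1.3433782, Δλ=-3.0580961 rad; a=sin²(Δφ/2)+cosφ1·cosφ2·sin²(Δλ/2)=0.7369830654; c=2·atan2(√a, √(1-a))=2.064585860; dist=6371·c=13153.477 ≈ 13153.5 km; running total=31735.0 km
Leg 3 bearing: y=sinΔλ·cosφ2=-0.08265327, x=cosφ1·sinφ2-sinφ1·cosφ2·cosΔλ=0.87665532; θ=atan2(y, x)=-5.3861° <0 so +360° → 354.6139° ≈ 354.6°
Leg 4: φ1=-0.1338790, φ2=0.0652875, Δφ=0.1991665, Δλ=5.2269068 rad; a=sin²(Δφ/2)+cosφ1·cosφ2·sin²(Δλ/2)=0.2610179480; c=2·atan2(√a, √(1-a))=1.072460867; dist=6371·c=6832.648 ≈ 6832.6 km; running total=38567.6 km
Leg 4 bearing: y=sinΔλ·cosφ2=-0.86867547, x=cosφ1·sinφ2-sinφ1·cosφ2·cosΔλ=0.13020465; θ=atan2(y, x)=-81.4755° <0 so +360° → 278.5245° ≈ 278.5°

Leg 1: dist=9849.5 km, bearing=263.3°
Leg 2: dist=8732.0 km, bearing=345.1°
Leg 3: dist=13153.5 km, bearing=354.6°
Leg 4: dist=6832.6 km, bearing=278.5°
Total: 38567.6 km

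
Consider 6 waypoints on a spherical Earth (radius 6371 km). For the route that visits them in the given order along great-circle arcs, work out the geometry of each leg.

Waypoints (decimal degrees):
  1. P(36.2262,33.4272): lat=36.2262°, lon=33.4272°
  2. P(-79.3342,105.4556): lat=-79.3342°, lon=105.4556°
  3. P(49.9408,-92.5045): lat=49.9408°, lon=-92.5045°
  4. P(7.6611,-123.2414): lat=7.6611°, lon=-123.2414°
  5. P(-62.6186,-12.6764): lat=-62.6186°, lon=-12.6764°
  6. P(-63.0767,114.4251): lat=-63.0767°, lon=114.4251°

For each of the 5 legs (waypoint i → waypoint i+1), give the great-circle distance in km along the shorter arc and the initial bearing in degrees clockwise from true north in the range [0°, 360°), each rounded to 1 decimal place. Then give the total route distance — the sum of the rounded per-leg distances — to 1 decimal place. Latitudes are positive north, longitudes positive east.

Leg 1: dist=13601.7 km, bearing=168.0°
Leg 2: dist=16672.1 km, bearing=156.7°
Leg 3: dist=5497.3 km, bearing=221.8°
Leg 4: dist=11805.6 km, bearing=153.4°
Leg 5: dist=5363.3 km, bearing=151.0°
Total: 52940.0 km

Leg 1: φ1=0.6322665, φ2=-1.3846430, Δφ=-2.0169095, Δλ=1.2571327 rad; a=sin²(Δφ/2)+cosφ1·cosφ2·sin²(Δλ/2)=0.7673490289; c=2·atan2(√a, √(1-a))=2.134946724; dist=6371·c=13601.746 ≈ 13601.7 km; running total=13601.7 km
Leg 1 bearing: y=sinΔλ·cosφ2=0.17604992, x=cosφ1·sinφ2-sinφ1·cosφ2·cosΔλ=-0.82650131; θ=atan2(y, x)=167.9754° ≈ 168.0°
Leg 2: φ1=-1.3846430, φ2=0.8716314, Δφ=2.2562744, Δλ=-3.4550555 rad; a=sin²(Δφ/2)+cosφ1·cosφ2·sin²(Δλ/2)=0.9327330621; c=2·atan2(√a, √(1-a))=2.616876400; dist=6371·c=16672.120 ≈ 16672.1 km; running total=30273.8 km
Leg 2 bearing: y=sinΔλ·cosφ2=0.19845049, x=cosφ1·sinφ2-sinφ1·cosφ2·cosΔλ=-0.45998456; θ=atan2(y, x)=156.6633° ≈ 156.7°
Leg 3: φ1=0.8716314, φ2=0.1337114, Δφ=-0.7379200, Δλ=-0.5364601 rad; a=sin²(Δφ/2)+cosφ1·cosφ2·sin²(Δλ/2)=0.1748656721; c=2·atan2(√a, √(1-a))=0.862858312; dist=6371·c=5497.270 ≈ 5497.3 km; running total=35771.1 km
Leg 3 bearing: y=sinΔλ·cosφ2=-0.50653450, x=cosφ1·sinφ2-sinφ1·cosφ2·cosΔλ=-0.56619208; θ=atan2(y, x)=-138.1831° <0 so +360° → 221.8169° ≈ 221.8°
Leg 4: φ1=0.1337114, φ2=-1.0929007, Δφ=-1.2266122, Δλ=1.9297233 rad; a=sin²(Δφ/2)+cosφ1·cosφ2·sin²(Δλ/2)=0.6392442709; c=2·atan2(√a, √(1-a))=1.853016361; dist=6371·c=11805.567 ≈ 11805.6 km; running total=47576.7 km
Leg 4 bearing: y=sinΔλ·cosφ2=0.43060336, x=cosφ1·sinφ2-sinφ1·cosφ2·cosΔλ=-0.85850153; θ=atan2(y, x)=153.3628° ≈ 153.4°
Leg 5: φ1=-1.0929007, φ2=-1.1008961, Δφ=-0.0079954, Δλ=2.2183397 rad; a=sin²(Δφ/2)+cosφ1·cosφ2·sin²(Δλ/2)=0.1669495594; c=2·atan2(√a, √(1-a))=0.841827494; dist=6371·c=5363.283 ≈ 5363.3 km; running total=52940.0 km
Leg 5 bearing: y=sinΔλ·cosφ2=0.36113672, x=cosφ1·sinφ2-sinφ1·cosφ2·cosΔλ=-0.65260239; θ=atan2(y, x)=151.0408° ≈ 151.0°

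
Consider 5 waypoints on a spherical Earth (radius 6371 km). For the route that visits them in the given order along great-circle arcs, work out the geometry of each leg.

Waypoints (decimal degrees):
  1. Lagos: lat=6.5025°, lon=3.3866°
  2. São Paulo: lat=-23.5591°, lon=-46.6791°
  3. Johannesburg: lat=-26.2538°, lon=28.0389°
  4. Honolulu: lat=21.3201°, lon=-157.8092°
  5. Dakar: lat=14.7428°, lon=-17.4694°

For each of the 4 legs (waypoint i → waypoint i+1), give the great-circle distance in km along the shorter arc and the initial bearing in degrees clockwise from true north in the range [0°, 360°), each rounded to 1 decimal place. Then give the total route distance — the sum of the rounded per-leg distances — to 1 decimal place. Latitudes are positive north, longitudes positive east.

Leg 1: φ1=0.1134900, φ2=-0.4111839, Δφ=-0.5246739, Δλ=-0.8738113 rad; a=sin²(Δφ/2)+cosφ1·cosφ2·sin²(Δλ/2)=0.2303223706; c=2·atan2(√a, √(1-a))=1.001125060; dist=6371·c=6378.168 ≈ 6378.2 km; running total=6378.2 km
Leg 1 bearing: y=sinΔλ·cosφ2=-0.70286850, x=cosφ1·sinφ2-sinφ1·cosφ2·cosΔλ=-0.46375832; θ=atan2(y, x)=-123.4172° <0 so +360° → 236.5828° ≈ 236.6°
Leg 2: φ1=-0.4111839, φ2=-0.4582153, Δφ=-0.0470314, Δλ=1.3040751 rad; a=sin²(Δφ/2)+cosφ1·cosφ2·sin²(Δλ/2)=0.3032587378; c=2·atan2(√a, √(1-a))=1.166379688; dist=6371·c=7431.005 ≈ 7431.0 km; running total=13809.2 km
Leg 2 bearing: y=sinΔλ·cosφ2=0.86513126, x=cosφ1·sinφ2-sinφ1·cosφ2·cosΔλ=-0.31099743; θ=atan2(y, x)=109.7725° ≈ 109.8°
Leg 3: φ1=-0.4582153, φ2=0.3721059, Δφ=0.8303212, Δλ=-3.2436613 rad; a=sin²(Δφ/2)+cosφ1·cosφ2·sin²(Δλ/2)=0.9959733572; c=2·atan2(√a, √(1-a))=3.014595661; dist=6371·c=19205.989 ≈ 19206.0 km; running total=33015.2 km
Leg 3 bearing: y=sinΔλ·cosφ2=0.09491840, x=cosφ1·sinφ2-sinφ1·cosφ2·cosΔλ=-0.08385830; θ=atan2(y, x)=131.4599° ≈ 131.5°
Leg 4: φ1=0.3721059, φ2=0.2573104, Δφ=-0.1147955, Δλ=2.4493916 rad; a=sin²(Δφ/2)+cosφ1·cosφ2·sin²(Δλ/2)=0.8005120385; c=2·atan2(√a, √(1-a))=2.215578147; dist=6371·c=14115.448 ≈ 14115.4 km; running total=47130.6 km
Leg 4 bearing: y=sinΔλ·cosφ2=0.61722125, x=cosφ1·sinφ2-sinφ1·cosφ2·cosΔλ=0.50774796; θ=atan2(y, x)=50.5581° ≈ 50.6°

Leg 1: dist=6378.2 km, bearing=236.6°
Leg 2: dist=7431.0 km, bearing=109.8°
Leg 3: dist=19206.0 km, bearing=131.5°
Leg 4: dist=14115.4 km, bearing=50.6°
Total: 47130.6 km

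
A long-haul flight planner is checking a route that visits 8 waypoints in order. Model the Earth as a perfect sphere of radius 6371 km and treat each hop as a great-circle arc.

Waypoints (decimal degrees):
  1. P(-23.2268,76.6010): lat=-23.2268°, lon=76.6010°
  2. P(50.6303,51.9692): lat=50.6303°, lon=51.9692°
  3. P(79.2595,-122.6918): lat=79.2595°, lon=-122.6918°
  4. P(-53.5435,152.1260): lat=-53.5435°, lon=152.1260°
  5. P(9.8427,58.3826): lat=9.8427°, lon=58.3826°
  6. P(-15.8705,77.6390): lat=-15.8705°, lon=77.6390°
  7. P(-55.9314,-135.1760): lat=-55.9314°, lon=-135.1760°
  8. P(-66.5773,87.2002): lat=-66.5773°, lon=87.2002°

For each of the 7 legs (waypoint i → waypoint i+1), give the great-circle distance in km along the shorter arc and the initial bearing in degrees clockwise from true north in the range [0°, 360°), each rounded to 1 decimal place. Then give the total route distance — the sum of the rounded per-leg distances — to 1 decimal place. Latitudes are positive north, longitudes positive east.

Leg 1: φ1=-0.4053841, φ2=0.8836654, Δφ=1.2890496, Δλ=-0.4299060 rad; a=sin²(Δφ/2)+cosφ1·cosφ2·sin²(Δλ/2)=0.3875040192; c=2·atan2(√a, √(1-a))=1.343861541; dist=6371·c=8561.742 ≈ 8561.7 km; running total=8561.7 km
Leg 1 bearing: y=sinΔλ·cosφ2=-0.26437603, x=cosφ1·sinφ2-sinφ1·cosφ2·cosΔλ=0.93780805; θ=atan2(y, x)=-15.7436° <0 so +360° → 344.2564° ≈ 344.3°
Leg 2: φ1=0.8836654, φ2=1.3833392, Δφ=0.4996738, Δλ=-3.0484095 rad; a=sin²(Δφ/2)+cosφ1·cosφ2·sin²(Δλ/2)=0.1790870481; c=2·atan2(√a, √(1-a))=0.873919384; dist=6371·c=5567.740 ≈ 5567.7 km; running total=14129.4 km
Leg 2 bearing: y=sinΔλ·cosφ2=-0.01734059, x=cosφ1·sinφ2-sinφ1·cosφ2·cosΔλ=0.76665430; θ=atan2(y, x)=-1.2957° <0 so +360° → 358.7043° ≈ 358.7°
Leg 3: φ1=1.3833392, φ2=-0.9345104, Δφ=-2.3178496, Δλ=4.7964755 rad; a=sin²(Δφ/2)+cosφ1·cosφ2·sin²(Δλ/2)=0.8904585989; c=2·atan2(√a, √(1-a))=2.466929174; dist=6371·c=15716.806 ≈ 15716.8 km; running total=29846.2 km
Leg 3 bearing: y=sinΔλ·cosφ2=-0.59211285, x=cosφ1·sinφ2-sinφ1·cosφ2·cosΔλ=-0.19892386; θ=atan2(y, x)=-108.5701° <0 so +360° → 251.4299° ≈ 251.4°
Leg 4: φ1=-0.9345104, φ2=0.1717875, Δφ=1.1062979, Δλ=-1.6361310 rad; a=sin²(Δφ/2)+cosφ1·cosφ2·sin²(Δλ/2)=0.5878577705; c=2·atan2(√a, √(1-a))=1.747428898; dist=6371·c=11132.870 ≈ 11132.9 km; running total=40979.1 km
Leg 4 bearing: y=sinΔλ·cosφ2=-0.98317863, x=cosφ1·sinφ2-sinφ1·cosφ2·cosΔλ=0.04983804; θ=atan2(y, x)=-87.0981° <0 so +360° → 272.9019° ≈ 272.9°
Leg 5: φ1=0.1717875, φ2=-0.2769925, Δφ=-0.4487800, Δλ=0.3360876 rad; a=sin²(Δφ/2)+cosφ1·cosφ2·sin²(Δλ/2)=0.0760229996; c=2·atan2(√a, √(1-a))=0.558682901; dist=6371·c=3559.369 ≈ 3559.4 km; running total=44538.5 km
Leg 5 bearing: y=sinΔλ·cosφ2=0.31722501, x=cosφ1·sinφ2-sinφ1·cosφ2·cosΔλ=-0.42466729; θ=atan2(y, x)=143.2404° ≈ 143.2°
Leg 6: φ1=-0.2769925, φ2=-0.9761871, Δφ=-0.6991946, Δλ=-3.7143224 rad; a=sin²(Δφ/2)+cosφ1·cosφ2·sin²(Δλ/2)=0.6131595759; c=2·atan2(√a, √(1-a))=1.799093442; dist=6371·c=11462.024 ≈ 11462.0 km; running total=56000.5 km
Leg 6 bearing: y=sinΔλ·cosφ2=0.30358013, x=cosφ1·sinφ2-sinφ1·cosφ2·cosΔλ=-0.92553700; θ=atan2(y, x)=161.8403° ≈ 161.8°
Leg 7: φ1=-0.9761871, φ2=-1.1619931, Δφ=-0.1858060, Δλ=3.8811969 rad; a=sin²(Δφ/2)+cosφ1·cosφ2·sin²(Δλ/2)=0.2021969635; c=2·atan2(√a, √(1-a))=0.932776388; dist=6371·c=5942.718 ≈ 5942.7 km; running total=61943.2 km
Leg 7 bearing: y=sinΔλ·cosφ2=-0.26792097, x=cosφ1·sinφ2-sinφ1·cosφ2·cosΔλ=-0.75727918; θ=atan2(y, x)=-160.5165° <0 so +360° → 199.4835° ≈ 199.5°

Leg 1: dist=8561.7 km, bearing=344.3°
Leg 2: dist=5567.7 km, bearing=358.7°
Leg 3: dist=15716.8 km, bearing=251.4°
Leg 4: dist=11132.9 km, bearing=272.9°
Leg 5: dist=3559.4 km, bearing=143.2°
Leg 6: dist=11462.0 km, bearing=161.8°
Leg 7: dist=5942.7 km, bearing=199.5°
Total: 61943.2 km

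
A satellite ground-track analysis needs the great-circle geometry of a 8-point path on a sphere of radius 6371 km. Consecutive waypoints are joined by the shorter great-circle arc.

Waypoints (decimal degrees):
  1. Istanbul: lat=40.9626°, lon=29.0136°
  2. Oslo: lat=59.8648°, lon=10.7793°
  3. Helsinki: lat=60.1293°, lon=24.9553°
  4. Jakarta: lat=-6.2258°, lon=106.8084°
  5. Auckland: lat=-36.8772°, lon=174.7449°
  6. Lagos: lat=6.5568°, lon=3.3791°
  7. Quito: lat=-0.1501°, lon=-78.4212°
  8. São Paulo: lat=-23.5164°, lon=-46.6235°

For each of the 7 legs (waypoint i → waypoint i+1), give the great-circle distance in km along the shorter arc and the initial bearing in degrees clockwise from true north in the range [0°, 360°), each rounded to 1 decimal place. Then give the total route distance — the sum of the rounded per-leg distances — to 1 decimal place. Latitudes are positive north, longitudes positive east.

Leg 1: dist=2448.8 km, bearing=335.2°
Leg 2: dist=787.3 km, bearing=81.7°
Leg 3: dist=10159.7 km, bearing=100.1°
Leg 4: dist=7635.4 km, bearing=127.3°
Leg 5: dist=16531.6 km, bearing=196.7°
Leg 6: dist=9103.7 km, bearing=268.9°
Leg 7: dist=4303.9 km, bearing=129.4°
Total: 50970.4 km

Leg 1: φ1=0.7149322, φ2=1.0448379, Δφ=0.3299056, Δλ=-0.3182486 rad; a=sin²(Δφ/2)+cosφ1·cosφ2·sin²(Δλ/2)=0.0364820861; c=2·atan2(√a, √(1-a))=0.384367395; dist=6371·c=2448.805 ≈ 2448.8 km; running total=2448.8 km
Leg 1 bearing: y=sinΔλ·cosφ2=-0.15709078, x=cosφ1·sinφ2-sinφ1·cosφ2·cosΔλ=0.34048063; θ=atan2(y, x)=-24.7676° <0 so +360° → 335.2324° ≈ 335.2°
Leg 2: φ1=1.0448379, φ2=1.0494543, Δφ=0.0046164, Δλ=0.2474179 rad; a=sin²(Δφ/2)+cosφ1·cosφ2·sin²(Δλ/2)=0.0038124232; c=2·atan2(√a, √(1-a))=0.123568247; dist=6371·c=787.253 ≈ 787.3 km; running total=3236.1 km
Leg 2 bearing: y=sinΔλ·cosφ2=0.12197170, x=cosφ1·sinφ2-sinφ1·cosφ2·cosΔλ=0.01773297; θ=atan2(y, x)=81.7280° ≈ 81.7°
Leg 3: φ1=1.0494543, φ2=-0.1086607, Δφ=-1.1581150, Δλ=1.4286061 rad; a=sin²(Δφ/2)+cosφ1·cosφ2·sin²(Δλ/2)=0.5119387970; c=2·atan2(√a, √(1-a))=1.594676190; dist=6371·c=10159.682 ≈ 10159.7 km; running total=13395.8 km
Leg 3 bearing: y=sinΔλ·cosφ2=0.98406974, x=cosφ1·sinφ2-sinφ1·cosφ2·cosΔλ=-0.17617208; θ=atan2(y, x)=100.1498° ≈ 100.1°
Leg 4: φ1=-0.1086607, φ2=-0.6436286, Δφ=-0.5349679, Δλ=1.1857156 rad; a=sin²(Δφ/2)+cosφ1·cosφ2·sin²(Δλ/2)=0.3181072311; c=2·atan2(√a, √(1-a))=1.198467651; dist=6371·c=7635.437 ≈ 7635.4 km; running total=21031.2 km
Leg 4 bearing: y=sinΔλ·cosφ2=0.74134362, x=cosφ1·sinφ2-sinφ1·cosφ2·cosΔλ=-0.56397671; θ=atan2(y, x)=127.2620° ≈ 127.3°
Leg 5: φ1=-0.6436286, φ2=0.1144377, Δφ=0.7580663, Δλ=-2.9908974 rad; a=sin²(Δφ/2)+cosφ1·cosφ2·sin²(Δλ/2)=0.9271047905; c=2·atan2(√a, √(1-a))=2.594825018; dist=6371·c=16531.630 ≈ 16531.6 km; running total=37562.8 km
Leg 5 bearing: y=sinΔλ·cosφ2=-0.14914356, x=cosφ1·sinφ2-sinφ1·cosφ2·cosΔλ=-0.49807850; θ=atan2(y, x)=-163.3303° <0 so +360° → 196.6697° ≈ 196.7°
Leg 6: φ1=0.1144377, φ2=-0.0026197, Δφ=-0.1170575, Δλ=-1.4276846 rad; a=sin²(Δφ/2)+cosφ1·cosφ2·sin²(Δλ/2)=0.4293043796; c=2·atan2(√a, √(1-a))=1.428929693; dist=6371·c=9103.711 ≈ 9103.7 km; running total=46666.5 km
Leg 6 bearing: y=sinΔλ·cosφ2=-0.98977358, x=cosφ1·sinφ2-sinφ1·cosφ2·cosΔλ=-0.01888848; θ=atan2(y, x)=-91.0933° <0 so +360° → 268.9067° ≈ 268.9°
Leg 7: φ1=-0.0026197, φ2=-0.4104386, Δφ=-0.4078189, Δλ=0.5549746 rad; a=sin²(Δφ/2)+cosφ1·cosφ2·sin²(Δλ/2)=0.1098161760; c=2·atan2(√a, √(1-a))=0.675542790; dist=6371·c=4303.883 ≈ 4303.9 km; running total=50970.4 km
Leg 7 bearing: y=sinΔλ·cosφ2=0.48315867, x=cosφ1·sinφ2-sinφ1·cosφ2·cosΔλ=-0.39696855; θ=atan2(y, x)=129.4069° ≈ 129.4°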